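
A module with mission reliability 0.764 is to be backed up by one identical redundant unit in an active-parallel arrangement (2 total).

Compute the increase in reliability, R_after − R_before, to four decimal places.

R_before = 0.764
R_after = 1 − (1 − 0.764)^2 = 0.9443
ΔR = 0.9443 − 0.764 = 0.1803

0.1803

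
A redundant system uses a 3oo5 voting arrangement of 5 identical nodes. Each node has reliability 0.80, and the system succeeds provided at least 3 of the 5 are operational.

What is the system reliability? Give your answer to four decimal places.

R = Σ_{i=3}^{5} C(5,i) p^i (1−p)^{5−i} with p = 0.80
C(5,3)·0.80^3·0.20^2 = 0.204800
C(5,4)·0.80^4·0.20^1 = 0.409600
C(5,5)·0.80^5·0.20^0 = 0.327680
Sum = 0.9421

0.9421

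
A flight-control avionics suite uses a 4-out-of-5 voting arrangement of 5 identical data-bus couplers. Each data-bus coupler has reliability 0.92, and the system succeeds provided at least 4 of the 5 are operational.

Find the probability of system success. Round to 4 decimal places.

0.9456

R = Σ_{i=4}^{5} C(5,i) p^i (1−p)^{5−i} with p = 0.92
C(5,4)·0.92^4·0.08^1 = 0.286557
C(5,5)·0.92^5·0.08^0 = 0.659082
Sum = 0.9456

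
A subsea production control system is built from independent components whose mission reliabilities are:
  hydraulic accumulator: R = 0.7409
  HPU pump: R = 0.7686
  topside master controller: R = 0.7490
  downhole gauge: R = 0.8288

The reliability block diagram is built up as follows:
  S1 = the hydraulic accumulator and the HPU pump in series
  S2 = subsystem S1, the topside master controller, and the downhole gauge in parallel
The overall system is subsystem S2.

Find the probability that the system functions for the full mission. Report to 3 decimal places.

Series (hydraulic accumulator and HPU pump): 0.74090 × 0.76860 = 0.56946
Parallel ([0.56946], topside master controller, and downhole gauge): 1 − (1 − 0.56946)(1 − 0.74900)(1 − 0.82880) = 0.981

0.981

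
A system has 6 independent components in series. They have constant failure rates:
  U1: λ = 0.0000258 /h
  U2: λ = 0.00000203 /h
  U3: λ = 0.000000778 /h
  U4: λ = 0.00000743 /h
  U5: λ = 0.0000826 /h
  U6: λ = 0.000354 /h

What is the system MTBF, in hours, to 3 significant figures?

2120

Series of exponential components: λ_sys = Σ λ_i
λ_sys = 0.0000258 + 0.00000203 + 0.000000778 + 0.00000743 + 0.0000826 + 0.000354 = 4.7264e-04 /h
MTBF = 1 / λ_sys = 2120 h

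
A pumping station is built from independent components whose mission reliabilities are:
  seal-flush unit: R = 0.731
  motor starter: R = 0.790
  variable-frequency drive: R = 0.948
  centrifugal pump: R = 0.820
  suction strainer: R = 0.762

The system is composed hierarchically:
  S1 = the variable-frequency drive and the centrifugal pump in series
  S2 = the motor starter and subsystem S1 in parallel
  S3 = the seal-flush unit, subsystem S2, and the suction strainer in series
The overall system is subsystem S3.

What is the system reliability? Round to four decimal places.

Series (variable-frequency drive and centrifugal pump): 0.948000 × 0.820000 = 0.777360
Parallel (motor starter and [0.777360]): 1 − (1 − 0.790000)(1 − 0.777360) = 0.953246
Series (seal-flush unit, [0.953246], and suction strainer): 0.731000 × 0.953246 × 0.762000 = 0.5310

0.5310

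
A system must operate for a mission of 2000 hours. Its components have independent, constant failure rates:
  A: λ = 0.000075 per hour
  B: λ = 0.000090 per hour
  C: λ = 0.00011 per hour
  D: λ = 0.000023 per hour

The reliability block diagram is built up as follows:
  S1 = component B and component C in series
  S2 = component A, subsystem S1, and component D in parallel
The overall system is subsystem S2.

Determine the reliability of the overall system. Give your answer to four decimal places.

R(A) = exp(−0.000075 × 2000) = 0.860708
R(B) = exp(−0.000090 × 2000) = 0.835270
R(C) = exp(−0.00011 × 2000) = 0.802519
R(D) = exp(−0.000023 × 2000) = 0.955042
Series (B and C): 0.835270 × 0.802519 = 0.670320
Parallel (A, [0.670320], and D): 1 − (1 − 0.860708)(1 − 0.670320)(1 − 0.955042) = 0.9979

0.9979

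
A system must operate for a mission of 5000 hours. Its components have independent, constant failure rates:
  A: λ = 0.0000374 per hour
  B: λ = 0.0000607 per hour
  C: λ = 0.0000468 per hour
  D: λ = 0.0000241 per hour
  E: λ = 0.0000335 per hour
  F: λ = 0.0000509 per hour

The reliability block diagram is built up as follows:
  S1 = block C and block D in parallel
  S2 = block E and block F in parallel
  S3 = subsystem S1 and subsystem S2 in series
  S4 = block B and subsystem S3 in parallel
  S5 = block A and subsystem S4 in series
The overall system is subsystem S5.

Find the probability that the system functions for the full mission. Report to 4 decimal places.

R(A) = exp(−0.0000374 × 5000) = 0.829444
R(B) = exp(−0.0000607 × 5000) = 0.738230
R(C) = exp(−0.0000468 × 5000) = 0.791362
R(D) = exp(−0.0000241 × 5000) = 0.886477
R(E) = exp(−0.0000335 × 5000) = 0.845777
R(F) = exp(−0.0000509 × 5000) = 0.775304
Parallel (C and D): 1 − (1 − 0.791362)(1 − 0.886477) = 0.976315
Parallel (E and F): 1 − (1 − 0.845777)(1 − 0.775304) = 0.965347
Series ([0.976315] and [0.965347]): 0.976315 × 0.965347 = 0.942483
Parallel (B and [0.942483]): 1 − (1 − 0.738230)(1 − 0.942483) = 0.984944
Series (A and [0.984944]): 0.829444 × 0.984944 = 0.8170

0.8170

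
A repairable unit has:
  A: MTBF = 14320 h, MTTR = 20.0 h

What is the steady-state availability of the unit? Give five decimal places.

0.99861

A(A) = MTBF/(MTBF+MTTR) = 14320/(14320+20.0) = 0.99861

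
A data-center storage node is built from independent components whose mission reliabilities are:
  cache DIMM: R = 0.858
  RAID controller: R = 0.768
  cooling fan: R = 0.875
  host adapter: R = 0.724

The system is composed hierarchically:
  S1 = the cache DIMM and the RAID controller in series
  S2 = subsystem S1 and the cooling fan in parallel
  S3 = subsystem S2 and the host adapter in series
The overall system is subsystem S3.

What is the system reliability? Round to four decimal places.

Series (cache DIMM and RAID controller): 0.858000 × 0.768000 = 0.658944
Parallel ([0.658944] and cooling fan): 1 − (1 − 0.658944)(1 − 0.875000) = 0.957368
Series ([0.957368] and host adapter): 0.957368 × 0.724000 = 0.6931

0.6931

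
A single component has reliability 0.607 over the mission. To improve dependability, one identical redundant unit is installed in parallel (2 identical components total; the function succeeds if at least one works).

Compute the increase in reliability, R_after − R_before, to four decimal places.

R_before = 0.607
R_after = 1 − (1 − 0.607)^2 = 0.8456
ΔR = 0.8456 − 0.607 = 0.2386

0.2386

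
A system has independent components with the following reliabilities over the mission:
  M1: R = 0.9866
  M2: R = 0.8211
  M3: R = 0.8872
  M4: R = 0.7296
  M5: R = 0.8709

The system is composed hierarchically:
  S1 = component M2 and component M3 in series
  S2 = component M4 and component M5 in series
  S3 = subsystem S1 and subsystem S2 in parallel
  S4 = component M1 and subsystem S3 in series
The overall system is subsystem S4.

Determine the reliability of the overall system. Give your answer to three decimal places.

0.889

Series (M2 and M3): 0.82110 × 0.88720 = 0.72848
Series (M4 and M5): 0.72960 × 0.87090 = 0.63541
Parallel ([0.72848] and [0.63541]): 1 − (1 − 0.72848)(1 − 0.63541) = 0.90101
Series (M1 and [0.90101]): 0.98660 × 0.90101 = 0.889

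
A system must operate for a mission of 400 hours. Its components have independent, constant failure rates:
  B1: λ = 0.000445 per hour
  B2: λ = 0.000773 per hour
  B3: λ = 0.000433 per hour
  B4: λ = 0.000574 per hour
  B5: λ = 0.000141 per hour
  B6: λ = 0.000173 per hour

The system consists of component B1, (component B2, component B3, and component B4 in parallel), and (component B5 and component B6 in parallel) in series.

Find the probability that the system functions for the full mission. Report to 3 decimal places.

R(B1) = exp(−0.000445 × 400) = 0.83694
R(B2) = exp(−0.000773 × 400) = 0.73403
R(B3) = exp(−0.000433 × 400) = 0.84097
R(B4) = exp(−0.000574 × 400) = 0.79485
R(B5) = exp(−0.000141 × 400) = 0.94516
R(B6) = exp(−0.000173 × 400) = 0.93314
Parallel (B2, B3, and B4): 1 − (1 − 0.73403)(1 − 0.84097)(1 − 0.79485) = 0.99132
Parallel (B5 and B6): 1 − (1 − 0.94516)(1 − 0.93314) = 0.99633
Series (B1, [0.99132], and [0.99633]): 0.83694 × 0.99132 × 0.99633 = 0.827

0.827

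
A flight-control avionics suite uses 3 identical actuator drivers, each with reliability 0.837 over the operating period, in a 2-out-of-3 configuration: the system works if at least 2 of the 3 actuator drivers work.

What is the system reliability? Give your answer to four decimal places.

R = Σ_{i=2}^{3} C(3,i) p^i (1−p)^{3−i} with p = 0.837
C(3,2)·0.837^2·0.163^1 = 0.342578
C(3,3)·0.837^3·0.163^0 = 0.586376
Sum = 0.9290

0.9290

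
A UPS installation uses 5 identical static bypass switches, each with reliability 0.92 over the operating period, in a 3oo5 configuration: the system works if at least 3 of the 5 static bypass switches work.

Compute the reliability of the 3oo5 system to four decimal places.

R = Σ_{i=3}^{5} C(5,i) p^i (1−p)^{5−i} with p = 0.92
C(5,3)·0.92^3·0.08^2 = 0.049836
C(5,4)·0.92^4·0.08^1 = 0.286557
C(5,5)·0.92^5·0.08^0 = 0.659082
Sum = 0.9955

0.9955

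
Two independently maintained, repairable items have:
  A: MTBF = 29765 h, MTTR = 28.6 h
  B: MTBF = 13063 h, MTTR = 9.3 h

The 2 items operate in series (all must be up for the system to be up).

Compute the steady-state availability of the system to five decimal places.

0.99833

A(A) = MTBF/(MTBF+MTTR) = 29765/(29765+28.6) = 0.999040
A(B) = MTBF/(MTBF+MTTR) = 13063/(13063+9.3) = 0.999289
Series availability: 0.999040 × 0.999289 = 0.99833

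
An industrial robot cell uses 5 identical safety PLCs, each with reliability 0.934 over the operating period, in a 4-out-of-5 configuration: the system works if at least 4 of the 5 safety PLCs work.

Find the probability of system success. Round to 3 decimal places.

R = Σ_{i=4}^{5} C(5,i) p^i (1−p)^{5−i} with p = 0.934
C(5,4)·0.934^4·0.066^1 = 0.25113
C(5,5)·0.934^5·0.066^0 = 0.71078
Sum = 0.962

0.962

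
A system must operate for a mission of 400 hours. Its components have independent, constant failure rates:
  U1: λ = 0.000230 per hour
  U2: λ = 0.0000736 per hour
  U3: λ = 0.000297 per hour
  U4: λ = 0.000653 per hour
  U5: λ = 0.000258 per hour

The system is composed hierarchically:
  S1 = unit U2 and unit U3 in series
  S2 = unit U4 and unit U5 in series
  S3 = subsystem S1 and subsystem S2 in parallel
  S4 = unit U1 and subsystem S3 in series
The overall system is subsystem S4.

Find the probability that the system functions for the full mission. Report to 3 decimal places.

0.874

R(U1) = exp(−0.000230 × 400) = 0.91211
R(U2) = exp(−0.0000736 × 400) = 0.97099
R(U3) = exp(−0.000297 × 400) = 0.88799
R(U4) = exp(−0.000653 × 400) = 0.77013
R(U5) = exp(−0.000258 × 400) = 0.90195
Series (U2 and U3): 0.97099 × 0.88799 = 0.86223
Series (U4 and U5): 0.77013 × 0.90195 = 0.69462
Parallel ([0.86223] and [0.69462]): 1 − (1 − 0.86223)(1 − 0.69462) = 0.95793
Series (U1 and [0.95793]): 0.91211 × 0.95793 = 0.874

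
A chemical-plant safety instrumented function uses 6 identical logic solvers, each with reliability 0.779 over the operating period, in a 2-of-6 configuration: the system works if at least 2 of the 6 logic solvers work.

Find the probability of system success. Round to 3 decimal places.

0.997

R = Σ_{i=2}^{6} C(6,i) p^i (1−p)^{6−i} with p = 0.779
C(6,2)·0.779^2·0.221^4 = 0.02171
C(6,3)·0.779^3·0.221^3 = 0.10205
C(6,4)·0.779^4·0.221^2 = 0.26979
C(6,5)·0.779^5·0.221^1 = 0.38039
C(6,6)·0.779^6·0.221^0 = 0.22347
Sum = 0.997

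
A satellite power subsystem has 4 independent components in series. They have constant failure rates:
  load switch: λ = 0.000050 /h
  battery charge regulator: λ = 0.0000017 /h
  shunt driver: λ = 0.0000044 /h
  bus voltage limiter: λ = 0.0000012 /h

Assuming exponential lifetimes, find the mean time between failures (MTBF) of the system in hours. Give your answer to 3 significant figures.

Series of exponential components: λ_sys = Σ λ_i
λ_sys = 0.000050 + 0.0000017 + 0.0000044 + 0.0000012 = 5.7300e-05 /h
MTBF = 1 / λ_sys = 17500 h

17500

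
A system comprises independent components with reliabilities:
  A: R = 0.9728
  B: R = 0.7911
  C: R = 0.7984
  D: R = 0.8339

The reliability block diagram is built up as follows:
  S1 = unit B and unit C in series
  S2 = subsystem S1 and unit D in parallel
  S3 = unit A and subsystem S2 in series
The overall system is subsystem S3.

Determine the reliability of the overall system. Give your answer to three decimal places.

0.913

Series (B and C): 0.79110 × 0.79840 = 0.63161
Parallel ([0.63161] and D): 1 − (1 − 0.63161)(1 − 0.83390) = 0.93881
Series (A and [0.93881]): 0.97280 × 0.93881 = 0.913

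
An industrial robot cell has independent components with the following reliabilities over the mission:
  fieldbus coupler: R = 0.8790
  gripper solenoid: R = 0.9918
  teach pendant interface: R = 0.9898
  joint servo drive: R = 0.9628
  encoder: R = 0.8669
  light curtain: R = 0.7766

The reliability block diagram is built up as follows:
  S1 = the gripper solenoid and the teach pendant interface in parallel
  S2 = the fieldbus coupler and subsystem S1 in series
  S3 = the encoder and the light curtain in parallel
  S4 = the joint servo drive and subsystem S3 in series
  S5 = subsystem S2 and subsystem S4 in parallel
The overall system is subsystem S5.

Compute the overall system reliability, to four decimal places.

0.9920

Parallel (gripper solenoid and teach pendant interface): 1 − (1 − 0.991800)(1 − 0.989800) = 0.999916
Series (fieldbus coupler and [0.999916]): 0.879000 × 0.999916 = 0.878926
Parallel (encoder and light curtain): 1 − (1 − 0.866900)(1 − 0.776600) = 0.970265
Series (joint servo drive and [0.970265]): 0.962800 × 0.970265 = 0.934171
Parallel ([0.878926] and [0.934171]): 1 − (1 − 0.878926)(1 − 0.934171) = 0.9920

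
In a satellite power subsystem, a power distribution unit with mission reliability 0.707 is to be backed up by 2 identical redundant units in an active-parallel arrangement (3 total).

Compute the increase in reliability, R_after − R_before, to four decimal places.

0.2678

R_before = 0.707
R_after = 1 − (1 − 0.707)^3 = 0.9748
ΔR = 0.9748 − 0.707 = 0.2678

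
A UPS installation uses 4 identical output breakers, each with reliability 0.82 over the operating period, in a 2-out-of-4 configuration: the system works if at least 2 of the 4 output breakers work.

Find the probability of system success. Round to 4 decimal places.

R = Σ_{i=2}^{4} C(4,i) p^i (1−p)^{4−i} with p = 0.82
C(4,2)·0.82^2·0.18^2 = 0.130715
C(4,3)·0.82^3·0.18^1 = 0.396985
C(4,4)·0.82^4·0.18^0 = 0.452122
Sum = 0.9798

0.9798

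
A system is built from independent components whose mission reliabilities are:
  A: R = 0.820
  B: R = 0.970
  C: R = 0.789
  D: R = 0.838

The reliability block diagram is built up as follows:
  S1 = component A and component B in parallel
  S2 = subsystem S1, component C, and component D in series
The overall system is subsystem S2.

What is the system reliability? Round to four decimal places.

Parallel (A and B): 1 − (1 − 0.820000)(1 − 0.970000) = 0.994600
Series ([0.994600], C, and D): 0.994600 × 0.789000 × 0.838000 = 0.6576

0.6576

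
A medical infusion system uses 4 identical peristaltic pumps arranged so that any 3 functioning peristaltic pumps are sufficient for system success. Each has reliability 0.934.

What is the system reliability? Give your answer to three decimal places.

0.976

R = Σ_{i=3}^{4} C(4,i) p^i (1−p)^{4−i} with p = 0.934
C(4,3)·0.934^3·0.066^1 = 0.21510
C(4,4)·0.934^4·0.066^0 = 0.76100
Sum = 0.976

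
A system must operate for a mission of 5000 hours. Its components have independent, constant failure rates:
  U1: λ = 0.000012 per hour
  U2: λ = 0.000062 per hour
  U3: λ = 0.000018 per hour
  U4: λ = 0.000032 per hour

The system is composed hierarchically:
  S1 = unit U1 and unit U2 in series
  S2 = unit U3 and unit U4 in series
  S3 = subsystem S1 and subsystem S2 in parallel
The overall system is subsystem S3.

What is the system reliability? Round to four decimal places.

R(U1) = exp(−0.000012 × 5000) = 0.941765
R(U2) = exp(−0.000062 × 5000) = 0.733447
R(U3) = exp(−0.000018 × 5000) = 0.913931
R(U4) = exp(−0.000032 × 5000) = 0.852144
Series (U1 and U2): 0.941765 × 0.733447 = 0.690735
Series (U3 and U4): 0.913931 × 0.852144 = 0.778801
Parallel ([0.690735] and [0.778801]): 1 − (1 − 0.690735)(1 − 0.778801) = 0.9316

0.9316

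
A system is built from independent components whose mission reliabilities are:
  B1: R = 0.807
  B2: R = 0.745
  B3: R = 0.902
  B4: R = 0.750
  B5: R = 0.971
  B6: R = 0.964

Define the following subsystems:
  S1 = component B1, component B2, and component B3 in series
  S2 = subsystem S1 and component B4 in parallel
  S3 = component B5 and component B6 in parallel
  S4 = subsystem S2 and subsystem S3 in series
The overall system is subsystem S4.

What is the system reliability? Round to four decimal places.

0.8846

Series (B1, B2, and B3): 0.807000 × 0.745000 × 0.902000 = 0.542296
Parallel ([0.542296] and B4): 1 − (1 − 0.542296)(1 − 0.750000) = 0.885574
Parallel (B5 and B6): 1 − (1 − 0.971000)(1 − 0.964000) = 0.998956
Series ([0.885574] and [0.998956]): 0.885574 × 0.998956 = 0.8846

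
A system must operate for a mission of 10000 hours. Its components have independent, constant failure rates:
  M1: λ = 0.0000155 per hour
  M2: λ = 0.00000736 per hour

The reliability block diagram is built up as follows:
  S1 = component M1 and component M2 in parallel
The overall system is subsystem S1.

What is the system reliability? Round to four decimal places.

0.9898

R(M1) = exp(−0.0000155 × 10000) = 0.856415
R(M2) = exp(−0.00000736 × 10000) = 0.929043
Parallel (M1 and M2): 1 − (1 − 0.856415)(1 − 0.929043) = 0.9898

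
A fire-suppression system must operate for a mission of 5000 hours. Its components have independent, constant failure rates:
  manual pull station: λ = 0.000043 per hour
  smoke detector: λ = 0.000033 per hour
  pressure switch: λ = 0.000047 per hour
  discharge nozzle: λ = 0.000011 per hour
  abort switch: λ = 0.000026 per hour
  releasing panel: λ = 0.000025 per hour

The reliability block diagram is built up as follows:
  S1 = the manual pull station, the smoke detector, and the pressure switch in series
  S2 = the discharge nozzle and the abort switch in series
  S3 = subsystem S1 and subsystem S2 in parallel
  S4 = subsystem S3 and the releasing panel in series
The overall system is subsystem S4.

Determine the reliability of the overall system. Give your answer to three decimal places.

R(manual pull station) = exp(−0.000043 × 5000) = 0.80654
R(smoke detector) = exp(−0.000033 × 5000) = 0.84789
R(pressure switch) = exp(−0.000047 × 5000) = 0.79057
R(discharge nozzle) = exp(−0.000011 × 5000) = 0.94649
R(abort switch) = exp(−0.000026 × 5000) = 0.87810
R(releasing panel) = exp(−0.000025 × 5000) = 0.88250
Series (manual pull station, smoke detector, and pressure switch): 0.80654 × 0.84789 × 0.79057 = 0.54064
Series (discharge nozzle and abort switch): 0.94649 × 0.87810 = 0.83111
Parallel ([0.54064] and [0.83111]): 1 − (1 − 0.54064)(1 − 0.83111) = 0.92242
Series ([0.92242] and releasing panel): 0.92242 × 0.88250 = 0.814

0.814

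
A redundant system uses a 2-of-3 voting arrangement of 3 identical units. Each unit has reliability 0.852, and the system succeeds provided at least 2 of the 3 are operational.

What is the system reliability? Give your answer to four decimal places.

R = Σ_{i=2}^{3} C(3,i) p^i (1−p)^{3−i} with p = 0.852
C(3,2)·0.852^2·0.148^1 = 0.322301
C(3,3)·0.852^3·0.148^0 = 0.618470
Sum = 0.9408

0.9408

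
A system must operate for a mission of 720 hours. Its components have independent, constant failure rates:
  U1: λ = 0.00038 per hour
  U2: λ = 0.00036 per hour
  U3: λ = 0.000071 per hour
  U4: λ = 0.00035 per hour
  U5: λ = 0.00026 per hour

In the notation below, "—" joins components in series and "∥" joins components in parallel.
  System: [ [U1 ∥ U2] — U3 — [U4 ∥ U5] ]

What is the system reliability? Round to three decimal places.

0.864

R(U1) = exp(−0.00038 × 720) = 0.76064
R(U2) = exp(−0.00036 × 720) = 0.77167
R(U3) = exp(−0.000071 × 720) = 0.95016
R(U4) = exp(−0.00035 × 720) = 0.77724
R(U5) = exp(−0.00026 × 720) = 0.82928
Parallel (U1 and U2): 1 − (1 − 0.76064)(1 − 0.77167) = 0.94535
Parallel (U4 and U5): 1 − (1 − 0.77724)(1 − 0.82928) = 0.96197
Series ([0.94535], U3, and [0.96197]): 0.94535 × 0.95016 × 0.96197 = 0.864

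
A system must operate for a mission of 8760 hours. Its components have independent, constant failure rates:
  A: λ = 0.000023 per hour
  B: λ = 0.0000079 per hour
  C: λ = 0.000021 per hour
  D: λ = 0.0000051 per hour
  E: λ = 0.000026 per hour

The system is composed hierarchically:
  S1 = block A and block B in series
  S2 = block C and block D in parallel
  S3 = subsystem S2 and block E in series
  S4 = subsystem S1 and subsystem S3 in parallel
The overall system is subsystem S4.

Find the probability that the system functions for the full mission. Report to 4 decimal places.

R(A) = exp(−0.000023 × 8760) = 0.817520
R(B) = exp(−0.0000079 × 8760) = 0.933136
R(C) = exp(−0.000021 × 8760) = 0.831969
R(D) = exp(−0.0000051 × 8760) = 0.956307
R(E) = exp(−0.000026 × 8760) = 0.796315
Series (A and B): 0.817520 × 0.933136 = 0.762857
Parallel (C and D): 1 − (1 − 0.831969)(1 − 0.956307) = 0.992658
Series ([0.992658] and E): 0.992658 × 0.796315 = 0.790468
Parallel ([0.762857] and [0.790468]): 1 − (1 − 0.762857)(1 − 0.790468) = 0.9503

0.9503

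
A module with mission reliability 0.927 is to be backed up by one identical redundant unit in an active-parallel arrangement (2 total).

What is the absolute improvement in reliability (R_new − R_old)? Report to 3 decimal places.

0.068

R_before = 0.927
R_after = 1 − (1 − 0.927)^2 = 0.995
ΔR = 0.995 − 0.927 = 0.068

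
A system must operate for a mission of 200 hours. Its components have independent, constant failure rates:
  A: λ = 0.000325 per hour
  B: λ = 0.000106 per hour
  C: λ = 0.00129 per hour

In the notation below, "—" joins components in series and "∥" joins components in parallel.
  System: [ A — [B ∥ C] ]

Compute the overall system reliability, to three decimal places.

0.933

R(A) = exp(−0.000325 × 200) = 0.93707
R(B) = exp(−0.000106 × 200) = 0.97902
R(C) = exp(−0.00129 × 200) = 0.77260
Parallel (B and C): 1 − (1 − 0.97902)(1 − 0.77260) = 0.99523
Series (A and [0.99523]): 0.93707 × 0.99523 = 0.933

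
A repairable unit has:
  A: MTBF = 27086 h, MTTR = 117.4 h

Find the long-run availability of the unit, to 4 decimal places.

A(A) = MTBF/(MTBF+MTTR) = 27086/(27086+117.4) = 0.9957

0.9957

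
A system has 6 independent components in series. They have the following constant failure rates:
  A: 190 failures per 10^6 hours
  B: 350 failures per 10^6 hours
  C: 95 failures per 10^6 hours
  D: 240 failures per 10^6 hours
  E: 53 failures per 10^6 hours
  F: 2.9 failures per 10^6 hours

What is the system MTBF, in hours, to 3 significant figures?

Series of exponential components: λ_sys = Σ λ_i
λ_sys = 0.00019 + 0.00035 + 0.000095 + 0.00024 + 0.000053 + 0.0000029 = 9.3090e-04 /h
MTBF = 1 / λ_sys = 1070 h

1070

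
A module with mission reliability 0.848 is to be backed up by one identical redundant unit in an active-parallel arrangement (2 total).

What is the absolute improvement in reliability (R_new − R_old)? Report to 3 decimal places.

R_before = 0.848
R_after = 1 − (1 − 0.848)^2 = 0.977
ΔR = 0.977 − 0.848 = 0.129

0.129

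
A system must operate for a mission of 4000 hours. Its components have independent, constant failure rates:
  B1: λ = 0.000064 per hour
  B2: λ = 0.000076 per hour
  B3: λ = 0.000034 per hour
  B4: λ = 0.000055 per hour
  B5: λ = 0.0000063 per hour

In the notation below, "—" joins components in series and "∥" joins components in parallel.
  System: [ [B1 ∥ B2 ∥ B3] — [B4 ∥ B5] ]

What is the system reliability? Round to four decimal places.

R(B1) = exp(−0.000064 × 4000) = 0.774142
R(B2) = exp(−0.000076 × 4000) = 0.737861
R(B3) = exp(−0.000034 × 4000) = 0.872843
R(B4) = exp(−0.000055 × 4000) = 0.802519
R(B5) = exp(−0.0000063 × 4000) = 0.975115
Parallel (B1, B2, and B3): 1 − (1 − 0.774142)(1 − 0.737861)(1 − 0.872843) = 0.992472
Parallel (B4 and B5): 1 − (1 − 0.802519)(1 − 0.975115) = 0.995086
Series ([0.992472] and [0.995086]): 0.992472 × 0.995086 = 0.9876

0.9876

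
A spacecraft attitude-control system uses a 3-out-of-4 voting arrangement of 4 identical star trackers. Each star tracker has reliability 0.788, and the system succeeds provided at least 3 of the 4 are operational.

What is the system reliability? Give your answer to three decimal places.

R = Σ_{i=3}^{4} C(4,i) p^i (1−p)^{4−i} with p = 0.788
C(4,3)·0.788^3·0.212^1 = 0.41493
C(4,4)·0.788^4·0.212^0 = 0.38557
Sum = 0.801

0.801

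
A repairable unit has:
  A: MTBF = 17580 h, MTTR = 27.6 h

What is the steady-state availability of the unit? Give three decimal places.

0.998

A(A) = MTBF/(MTBF+MTTR) = 17580/(17580+27.6) = 0.998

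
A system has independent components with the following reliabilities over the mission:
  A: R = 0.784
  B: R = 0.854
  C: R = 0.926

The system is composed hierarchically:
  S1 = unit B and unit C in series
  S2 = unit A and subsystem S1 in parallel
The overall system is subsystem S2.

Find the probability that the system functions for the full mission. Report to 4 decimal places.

0.9548

Series (B and C): 0.854000 × 0.926000 = 0.790804
Parallel (A and [0.790804]): 1 − (1 − 0.784000)(1 − 0.790804) = 0.9548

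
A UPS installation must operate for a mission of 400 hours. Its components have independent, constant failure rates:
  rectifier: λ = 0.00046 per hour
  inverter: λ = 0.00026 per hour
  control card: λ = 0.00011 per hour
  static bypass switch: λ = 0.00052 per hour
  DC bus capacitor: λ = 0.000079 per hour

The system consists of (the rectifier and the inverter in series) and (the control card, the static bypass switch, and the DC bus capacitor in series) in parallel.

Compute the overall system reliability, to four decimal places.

0.9382

R(rectifier) = exp(−0.00046 × 400) = 0.831936
R(inverter) = exp(−0.00026 × 400) = 0.901225
R(control card) = exp(−0.00011 × 400) = 0.956954
R(static bypass switch) = exp(−0.00052 × 400) = 0.812207
R(DC bus capacitor) = exp(−0.000079 × 400) = 0.968894
Series (rectifier and inverter): 0.831936 × 0.901225 = 0.749762
Series (control card, static bypass switch, and DC bus capacitor): 0.956954 × 0.812207 × 0.968894 = 0.753068
Parallel ([0.749762] and [0.753068]): 1 − (1 − 0.749762)(1 − 0.753068) = 0.9382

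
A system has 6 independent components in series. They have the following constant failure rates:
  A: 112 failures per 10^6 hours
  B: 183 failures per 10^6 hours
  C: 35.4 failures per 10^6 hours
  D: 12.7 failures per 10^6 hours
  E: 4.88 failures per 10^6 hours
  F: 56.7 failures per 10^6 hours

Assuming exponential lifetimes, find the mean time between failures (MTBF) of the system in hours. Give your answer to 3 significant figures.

2470

Series of exponential components: λ_sys = Σ λ_i
λ_sys = 0.000112 + 0.000183 + 0.0000354 + 0.0000127 + 0.00000488 + 0.0000567 = 4.0468e-04 /h
MTBF = 1 / λ_sys = 2470 h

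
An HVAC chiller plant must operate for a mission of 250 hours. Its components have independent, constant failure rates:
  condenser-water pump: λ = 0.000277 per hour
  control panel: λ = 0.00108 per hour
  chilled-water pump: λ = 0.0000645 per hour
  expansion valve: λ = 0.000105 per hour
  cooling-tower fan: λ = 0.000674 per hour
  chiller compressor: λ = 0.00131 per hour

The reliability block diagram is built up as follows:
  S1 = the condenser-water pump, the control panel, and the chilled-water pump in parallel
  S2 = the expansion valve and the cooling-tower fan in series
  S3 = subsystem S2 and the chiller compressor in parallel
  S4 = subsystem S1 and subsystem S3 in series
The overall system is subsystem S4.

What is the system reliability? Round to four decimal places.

R(condenser-water pump) = exp(−0.000277 × 250) = 0.933093
R(control panel) = exp(−0.00108 × 250) = 0.763379
R(chilled-water pump) = exp(−0.0000645 × 250) = 0.984004
R(expansion valve) = exp(−0.000105 × 250) = 0.974092
R(cooling-tower fan) = exp(−0.000674 × 250) = 0.844931
R(chiller compressor) = exp(−0.00131 × 250) = 0.720723
Parallel (condenser-water pump, control panel, and chilled-water pump): 1 − (1 − 0.933093)(1 − 0.763379)(1 − 0.984004) = 0.999747
Series (expansion valve and cooling-tower fan): 0.974092 × 0.844931 = 0.823041
Parallel ([0.823041] and chiller compressor): 1 − (1 − 0.823041)(1 − 0.720723) = 0.950579
Series ([0.999747] and [0.950579]): 0.999747 × 0.950579 = 0.9503

0.9503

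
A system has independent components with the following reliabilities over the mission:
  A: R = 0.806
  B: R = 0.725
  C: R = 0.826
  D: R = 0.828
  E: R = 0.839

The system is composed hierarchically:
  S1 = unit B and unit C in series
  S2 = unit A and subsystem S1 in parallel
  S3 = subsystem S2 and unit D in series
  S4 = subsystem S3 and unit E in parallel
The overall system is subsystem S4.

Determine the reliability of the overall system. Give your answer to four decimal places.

0.9619

Series (B and C): 0.725000 × 0.826000 = 0.598850
Parallel (A and [0.598850]): 1 − (1 − 0.806000)(1 − 0.598850) = 0.922177
Series ([0.922177] and D): 0.922177 × 0.828000 = 0.763563
Parallel ([0.763563] and E): 1 − (1 − 0.763563)(1 − 0.839000) = 0.9619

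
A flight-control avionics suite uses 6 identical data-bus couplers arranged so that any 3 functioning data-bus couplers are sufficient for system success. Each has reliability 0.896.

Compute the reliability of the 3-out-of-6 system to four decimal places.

0.9985

R = Σ_{i=3}^{6} C(6,i) p^i (1−p)^{6−i} with p = 0.896
C(6,3)·0.896^3·0.104^3 = 0.016183
C(6,4)·0.896^4·0.104^2 = 0.104566
C(6,5)·0.896^5·0.104^1 = 0.360350
C(6,6)·0.896^6·0.104^0 = 0.517426
Sum = 0.9985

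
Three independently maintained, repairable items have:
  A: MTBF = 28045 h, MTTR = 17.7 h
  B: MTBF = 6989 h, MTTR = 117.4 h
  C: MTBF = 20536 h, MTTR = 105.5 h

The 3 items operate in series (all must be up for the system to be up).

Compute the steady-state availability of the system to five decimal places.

0.97784

A(A) = MTBF/(MTBF+MTTR) = 28045/(28045+17.7) = 0.999369
A(B) = MTBF/(MTBF+MTTR) = 6989/(6989+117.4) = 0.983480
A(C) = MTBF/(MTBF+MTTR) = 20536/(20536+105.5) = 0.994889
Series availability: 0.999369 × 0.983480 × 0.994889 = 0.97784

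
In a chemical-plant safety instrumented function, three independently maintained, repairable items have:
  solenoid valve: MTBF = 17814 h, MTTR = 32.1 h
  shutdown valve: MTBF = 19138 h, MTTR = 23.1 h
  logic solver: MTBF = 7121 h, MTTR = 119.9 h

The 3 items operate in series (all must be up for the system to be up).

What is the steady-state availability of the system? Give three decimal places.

0.980

A(solenoid valve) = MTBF/(MTBF+MTTR) = 17814/(17814+32.1) = 0.998201
A(shutdown valve) = MTBF/(MTBF+MTTR) = 19138/(19138+23.1) = 0.998794
A(logic solver) = MTBF/(MTBF+MTTR) = 7121/(7121+119.9) = 0.983441
Series availability: 0.998201 × 0.998794 × 0.983441 = 0.980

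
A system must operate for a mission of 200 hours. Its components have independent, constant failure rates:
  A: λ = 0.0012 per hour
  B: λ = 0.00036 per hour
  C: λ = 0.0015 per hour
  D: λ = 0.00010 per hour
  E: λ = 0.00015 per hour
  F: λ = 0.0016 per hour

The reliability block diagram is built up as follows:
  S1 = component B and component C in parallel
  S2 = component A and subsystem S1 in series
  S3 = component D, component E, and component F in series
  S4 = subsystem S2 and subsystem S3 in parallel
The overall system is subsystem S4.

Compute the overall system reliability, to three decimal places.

0.930

R(A) = exp(−0.0012 × 200) = 0.78663
R(B) = exp(−0.00036 × 200) = 0.93053
R(C) = exp(−0.0015 × 200) = 0.74082
R(D) = exp(−0.00010 × 200) = 0.98020
R(E) = exp(−0.00015 × 200) = 0.97045
R(F) = exp(−0.0016 × 200) = 0.72615
Parallel (B and C): 1 − (1 − 0.93053)(1 − 0.74082) = 0.98199
Series (A and [0.98199]): 0.78663 × 0.98199 = 0.77246
Series (D, E, and F): 0.98020 × 0.97045 × 0.72615 = 0.69074
Parallel ([0.77246] and [0.69074]): 1 − (1 − 0.77246)(1 − 0.69074) = 0.930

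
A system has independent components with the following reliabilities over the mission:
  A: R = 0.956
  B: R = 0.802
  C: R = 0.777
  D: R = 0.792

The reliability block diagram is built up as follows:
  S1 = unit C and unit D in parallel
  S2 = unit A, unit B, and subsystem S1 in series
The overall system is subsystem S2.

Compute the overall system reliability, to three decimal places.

0.731

Parallel (C and D): 1 − (1 − 0.77700)(1 − 0.79200) = 0.95362
Series (A, B, and [0.95362]): 0.95600 × 0.80200 × 0.95362 = 0.731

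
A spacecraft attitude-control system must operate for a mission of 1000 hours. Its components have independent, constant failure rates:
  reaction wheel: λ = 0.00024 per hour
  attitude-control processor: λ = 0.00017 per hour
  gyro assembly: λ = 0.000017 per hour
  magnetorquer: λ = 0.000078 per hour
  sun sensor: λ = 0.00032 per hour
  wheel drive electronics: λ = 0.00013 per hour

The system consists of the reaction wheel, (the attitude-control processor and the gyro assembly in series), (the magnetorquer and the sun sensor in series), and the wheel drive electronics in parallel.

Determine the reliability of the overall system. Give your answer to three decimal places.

R(reaction wheel) = exp(−0.00024 × 1000) = 0.78663
R(attitude-control processor) = exp(−0.00017 × 1000) = 0.84366
R(gyro assembly) = exp(−0.000017 × 1000) = 0.98314
R(magnetorquer) = exp(−0.000078 × 1000) = 0.92496
R(sun sensor) = exp(−0.00032 × 1000) = 0.72615
R(wheel drive electronics) = exp(−0.00013 × 1000) = 0.87810
Series (attitude-control processor and gyro assembly): 0.84366 × 0.98314 = 0.82944
Series (magnetorquer and sun sensor): 0.92496 × 0.72615 = 0.67166
Parallel (reaction wheel, [0.82944], [0.67166], and wheel drive electronics): 1 − (1 − 0.78663)(1 − 0.82944)(1 − 0.67166)(1 − 0.87810) = 0.999

0.999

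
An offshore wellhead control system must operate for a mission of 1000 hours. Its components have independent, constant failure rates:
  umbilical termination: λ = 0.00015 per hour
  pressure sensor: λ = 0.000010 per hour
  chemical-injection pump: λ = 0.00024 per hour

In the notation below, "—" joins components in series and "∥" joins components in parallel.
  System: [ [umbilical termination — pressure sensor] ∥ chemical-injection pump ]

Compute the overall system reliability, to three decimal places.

0.968

R(umbilical termination) = exp(−0.00015 × 1000) = 0.86071
R(pressure sensor) = exp(−0.000010 × 1000) = 0.99005
R(chemical-injection pump) = exp(−0.00024 × 1000) = 0.78663
Series (umbilical termination and pressure sensor): 0.86071 × 0.99005 = 0.85215
Parallel ([0.85215] and chemical-injection pump): 1 − (1 − 0.85215)(1 − 0.78663) = 0.968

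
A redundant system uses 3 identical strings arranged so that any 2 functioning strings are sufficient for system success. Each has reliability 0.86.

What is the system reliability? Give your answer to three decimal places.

R = Σ_{i=2}^{3} C(3,i) p^i (1−p)^{3−i} with p = 0.86
C(3,2)·0.86^2·0.14^1 = 0.31063
C(3,3)·0.86^3·0.14^0 = 0.63606
Sum = 0.947

0.947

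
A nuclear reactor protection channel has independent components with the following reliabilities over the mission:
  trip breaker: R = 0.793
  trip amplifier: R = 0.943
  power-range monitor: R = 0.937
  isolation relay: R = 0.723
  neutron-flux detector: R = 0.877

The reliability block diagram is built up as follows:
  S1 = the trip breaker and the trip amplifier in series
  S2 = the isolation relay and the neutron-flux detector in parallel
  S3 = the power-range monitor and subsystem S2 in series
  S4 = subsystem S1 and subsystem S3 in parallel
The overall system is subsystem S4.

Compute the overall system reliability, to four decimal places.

Series (trip breaker and trip amplifier): 0.793000 × 0.943000 = 0.747799
Parallel (isolation relay and neutron-flux detector): 1 − (1 − 0.723000)(1 − 0.877000) = 0.965929
Series (power-range monitor and [0.965929]): 0.937000 × 0.965929 = 0.905075
Parallel ([0.747799] and [0.905075]): 1 − (1 − 0.747799)(1 − 0.905075) = 0.9761

0.9761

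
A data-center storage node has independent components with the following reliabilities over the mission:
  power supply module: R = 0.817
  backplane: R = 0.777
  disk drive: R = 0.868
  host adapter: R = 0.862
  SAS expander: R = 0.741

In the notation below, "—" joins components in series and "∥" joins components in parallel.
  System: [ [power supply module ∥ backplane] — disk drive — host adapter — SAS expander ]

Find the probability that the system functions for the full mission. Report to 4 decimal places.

0.5318

Parallel (power supply module and backplane): 1 − (1 − 0.817000)(1 − 0.777000) = 0.959191
Series ([0.959191], disk drive, host adapter, and SAS expander): 0.959191 × 0.868000 × 0.862000 × 0.741000 = 0.5318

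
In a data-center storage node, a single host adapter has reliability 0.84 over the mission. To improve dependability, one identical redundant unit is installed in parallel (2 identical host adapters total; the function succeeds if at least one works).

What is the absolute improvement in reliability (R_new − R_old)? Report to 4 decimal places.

0.1344

R_before = 0.84
R_after = 1 − (1 − 0.84)^2 = 0.9744
ΔR = 0.9744 − 0.84 = 0.1344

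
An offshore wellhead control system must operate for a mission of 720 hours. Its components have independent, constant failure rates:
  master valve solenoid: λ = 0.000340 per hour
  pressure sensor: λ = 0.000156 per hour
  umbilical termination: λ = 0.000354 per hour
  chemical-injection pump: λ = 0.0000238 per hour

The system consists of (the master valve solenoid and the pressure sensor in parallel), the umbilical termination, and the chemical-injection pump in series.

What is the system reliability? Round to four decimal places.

0.7443

R(master valve solenoid) = exp(−0.000340 × 720) = 0.782861
R(pressure sensor) = exp(−0.000156 × 720) = 0.893758
R(umbilical termination) = exp(−0.000354 × 720) = 0.775009
R(chemical-injection pump) = exp(−0.0000238 × 720) = 0.983010
Parallel (master valve solenoid and pressure sensor): 1 − (1 − 0.782861)(1 − 0.893758) = 0.976931
Series ([0.976931], umbilical termination, and chemical-injection pump): 0.976931 × 0.775009 × 0.983010 = 0.7443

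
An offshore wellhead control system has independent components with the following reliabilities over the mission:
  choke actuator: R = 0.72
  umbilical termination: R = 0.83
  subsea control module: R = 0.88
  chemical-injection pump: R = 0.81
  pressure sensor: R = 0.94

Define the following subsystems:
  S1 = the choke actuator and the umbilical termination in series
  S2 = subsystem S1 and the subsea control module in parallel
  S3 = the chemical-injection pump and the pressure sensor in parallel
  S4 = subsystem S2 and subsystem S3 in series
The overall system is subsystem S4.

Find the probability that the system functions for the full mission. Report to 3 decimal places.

0.941

Series (choke actuator and umbilical termination): 0.72000 × 0.83000 = 0.59760
Parallel ([0.59760] and subsea control module): 1 − (1 − 0.59760)(1 − 0.88000) = 0.95171
Parallel (chemical-injection pump and pressure sensor): 1 − (1 − 0.81000)(1 − 0.94000) = 0.98860
Series ([0.95171] and [0.98860]): 0.95171 × 0.98860 = 0.941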